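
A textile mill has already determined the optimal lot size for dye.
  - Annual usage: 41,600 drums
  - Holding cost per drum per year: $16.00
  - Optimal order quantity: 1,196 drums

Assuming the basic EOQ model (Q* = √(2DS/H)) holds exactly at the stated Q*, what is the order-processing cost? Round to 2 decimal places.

EOQ relation: Q² = 2DS/H, so rearrange for the unknown.
S = Q²H / (2D) = 1,196² × 16 / (2 × 41,600) = 275.0800

$275.08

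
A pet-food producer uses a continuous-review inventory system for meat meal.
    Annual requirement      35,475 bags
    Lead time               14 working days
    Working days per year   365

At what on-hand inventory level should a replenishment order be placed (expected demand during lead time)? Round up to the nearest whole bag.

Daily demand d = 35,475 / 365 = 97.192 bags/day
Demand during lead time = 97.192 × 14 = 1,360.68
Reorder point = 1,360.68 → round up

1,361 bags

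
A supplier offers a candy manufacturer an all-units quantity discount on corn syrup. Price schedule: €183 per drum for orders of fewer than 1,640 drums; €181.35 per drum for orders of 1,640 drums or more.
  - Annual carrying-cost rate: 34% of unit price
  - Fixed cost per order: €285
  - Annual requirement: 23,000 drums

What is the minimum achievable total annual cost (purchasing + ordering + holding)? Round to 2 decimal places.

€4,225,607.33

H₁ = 34%×€183 = €62.2200;  H₂ = 34%×€181.35 = €61.6590
EOQ₁ = √(2×23,000×285/62.2200) = 459.03  (< 1,640, feasible at tier 1)
EOQ₂ = √(2×23,000×285/61.6590) = 461.11  (< 1,640 → use Q = 1,640 at tier-2 price)
TC(tier 1 (EOQ₁), Q≈459.0) = €4,237,560.54
TC(tier 2, Q≈1,640.0) = €4,225,607.33
Minimum at tier 2: €4,225,607.33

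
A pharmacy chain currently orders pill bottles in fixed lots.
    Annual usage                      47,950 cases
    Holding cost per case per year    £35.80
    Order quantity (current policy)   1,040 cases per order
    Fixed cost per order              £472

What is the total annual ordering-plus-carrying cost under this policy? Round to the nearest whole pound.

£40,378

Orders/yr = 47,950/1,040 = 46.106; ordering cost = 46.106 × £472 = £21,761.92
Average inventory = 1,040/2 = 520; holding cost = 520 × £35.8 = £18,616.00
Total = £21,761.92 + £18,616.00 = £40,377.92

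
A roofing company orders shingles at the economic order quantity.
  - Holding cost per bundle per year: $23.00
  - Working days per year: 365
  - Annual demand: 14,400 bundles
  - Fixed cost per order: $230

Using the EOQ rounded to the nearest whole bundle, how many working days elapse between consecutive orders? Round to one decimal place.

13.6 days

Q* = √(2·D·S / H) = √(2·14,400·230 / 23) = √288,000.0 ≈ 536.66 → Q = 537 bundles
Days between orders = 365 / (D/Q) = 365 / 26.816 ≈ 13.611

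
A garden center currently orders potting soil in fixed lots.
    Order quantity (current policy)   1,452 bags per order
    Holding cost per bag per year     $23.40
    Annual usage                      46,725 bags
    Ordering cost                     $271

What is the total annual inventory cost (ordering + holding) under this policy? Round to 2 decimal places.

Orders/yr = 46,725/1,452 = 32.180; ordering cost = 32.180 × $271 = $8,720.71
Average inventory = 1,452/2 = 726; holding cost = 726 × $23.4 = $16,988.40
Total = $8,720.71 + $16,988.40 = $25,709.11

$25,709.11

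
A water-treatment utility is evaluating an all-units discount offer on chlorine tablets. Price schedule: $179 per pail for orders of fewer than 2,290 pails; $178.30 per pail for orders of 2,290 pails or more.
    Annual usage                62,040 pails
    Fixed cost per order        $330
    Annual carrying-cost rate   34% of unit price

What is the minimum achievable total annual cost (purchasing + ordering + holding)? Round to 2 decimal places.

$11,140,084.45

H₁ = 34%×$179 = $60.8600;  H₂ = 34%×$178.30 = $60.6220
EOQ₁ = √(2×62,040×330/60.8600) = 820.24  (< 2,290, feasible at tier 1)
EOQ₂ = √(2×62,040×330/60.6220) = 821.85  (< 2,290 → use Q = 2,290 at tier-2 price)
TC(tier 1 (EOQ₁), Q≈820.2) = $11,155,079.91
TC(tier 2, Q≈2,290.0) = $11,140,084.45
Minimum at tier 2: $11,140,084.45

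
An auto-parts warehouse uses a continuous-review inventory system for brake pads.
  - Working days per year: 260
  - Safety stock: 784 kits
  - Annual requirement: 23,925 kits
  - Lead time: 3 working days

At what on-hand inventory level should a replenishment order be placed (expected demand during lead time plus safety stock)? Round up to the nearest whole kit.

1,061 kits

Daily demand d = 23,925 / 260 = 92.019 kits/day
Demand during lead time = 92.019 × 3 = 276.06
Reorder point = 276.06 + 784 = 1,060.06 → round up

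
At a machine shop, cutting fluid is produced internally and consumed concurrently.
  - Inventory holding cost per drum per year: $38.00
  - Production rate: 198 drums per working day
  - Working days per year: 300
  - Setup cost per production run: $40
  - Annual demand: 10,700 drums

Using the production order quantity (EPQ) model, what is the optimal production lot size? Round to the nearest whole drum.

Daily demand d = 10,700/300 = 35.667; p = 198; 1 − d/p = 0.81987
EPQ = √(2DS / (H(1 − d/p)))
    = √(2 × 10,700 × 40 / (38 × 0.81987)) ≈ 165.76

166 drums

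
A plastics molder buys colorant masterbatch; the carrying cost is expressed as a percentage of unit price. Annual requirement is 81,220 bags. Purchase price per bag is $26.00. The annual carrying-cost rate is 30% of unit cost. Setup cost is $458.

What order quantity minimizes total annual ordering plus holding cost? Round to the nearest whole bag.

H = i·C = 0.3 × $26 = $7.8000 per bag-year
EOQ = √(2DS/H) = √(2 × 81,220 × 458 / 7.8)
    = √(9,538,143.59) ≈ 3,088.39

3,088 bags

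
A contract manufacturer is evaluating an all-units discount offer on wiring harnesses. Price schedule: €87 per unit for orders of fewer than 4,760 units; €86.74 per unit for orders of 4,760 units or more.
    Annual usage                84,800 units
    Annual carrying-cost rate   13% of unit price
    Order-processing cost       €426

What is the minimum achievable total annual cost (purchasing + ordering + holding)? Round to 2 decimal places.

€7,389,978.60

H₁ = 13%×€87 = €11.3100;  H₂ = 13%×€86.74 = €11.2762
EOQ₁ = √(2×84,800×426/11.3100) = 2,527.47  (< 4,760, feasible at tier 1)
EOQ₂ = √(2×84,800×426/11.2762) = 2,531.26  (< 4,760 → use Q = 4,760 at tier-2 price)
TC(tier 1 (EOQ₁), Q≈2,527.5) = €7,406,185.71
TC(tier 2, Q≈4,760.0) = €7,389,978.60
Minimum at tier 2: €7,389,978.60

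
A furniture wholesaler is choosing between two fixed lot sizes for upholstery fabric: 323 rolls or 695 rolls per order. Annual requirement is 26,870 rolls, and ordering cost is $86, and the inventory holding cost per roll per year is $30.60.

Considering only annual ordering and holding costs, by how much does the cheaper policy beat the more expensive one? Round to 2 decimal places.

$1,862.28

Annual cost at Q: ordering D·S/Q plus holding Q·H/2.
TC(323) = (26,870/323)×86 + (323/2)×30.6 = $12,096.14
TC(695) = (26,870/695)×86 + (695/2)×30.6 = $13,958.42
|ΔTC| = |$12,096.14 − $13,958.42| = $1,862.28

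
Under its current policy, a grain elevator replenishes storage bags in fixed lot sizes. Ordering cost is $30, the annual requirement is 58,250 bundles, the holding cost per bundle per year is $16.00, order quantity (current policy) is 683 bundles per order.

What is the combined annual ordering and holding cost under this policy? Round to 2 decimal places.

Annual ordering cost = (D/Q)·S = (58,250/683) × 30 = $2,558.57
Annual holding cost  = (Q/2)·H = (683/2) × 16 = $5,464.00
Total = $2,558.57 + $5,464.00 = $8,022.57

$8,022.57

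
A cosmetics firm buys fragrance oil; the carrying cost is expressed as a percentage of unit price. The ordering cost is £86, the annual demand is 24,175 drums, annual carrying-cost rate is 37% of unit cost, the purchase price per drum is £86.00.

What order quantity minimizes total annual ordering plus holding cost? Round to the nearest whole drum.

361 drums

H = i·C = 0.37 × £86 = £31.8200 per drum-year
EOQ = √(2DS/H) = √(2 × 24,175 × 86 / 31.82)
    = √(130,675.68) ≈ 361.49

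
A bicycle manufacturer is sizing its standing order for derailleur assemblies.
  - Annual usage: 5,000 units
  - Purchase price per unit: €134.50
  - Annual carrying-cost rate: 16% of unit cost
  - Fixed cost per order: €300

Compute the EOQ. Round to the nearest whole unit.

Carrying cost H = €134.5 × 16% = €21.5200/unit/yr
Q* = √(2·D·S / H) = √(2·5,000·300 / 21.52) = √139,405.2 ≈ 373.37

373 units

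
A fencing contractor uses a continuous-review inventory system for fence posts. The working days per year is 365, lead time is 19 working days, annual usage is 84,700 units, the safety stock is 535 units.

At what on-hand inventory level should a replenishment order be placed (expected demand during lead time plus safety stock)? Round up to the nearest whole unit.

4,945 units

Daily demand d = 84,700 / 365 = 232.055 units/day
Demand during lead time = 232.055 × 19 = 4,409.04
Reorder point = 4,409.04 + 535 = 4,944.04 → round up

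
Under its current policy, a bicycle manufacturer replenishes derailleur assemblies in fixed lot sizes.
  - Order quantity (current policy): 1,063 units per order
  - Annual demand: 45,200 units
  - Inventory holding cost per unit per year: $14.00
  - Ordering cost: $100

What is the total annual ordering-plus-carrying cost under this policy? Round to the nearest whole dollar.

Orders/yr = 45,200/1,063 = 42.521; ordering cost = 42.521 × $100 = $4,252.12
Average inventory = 1,063/2 = 531.5; holding cost = 531.5 × $14 = $7,441.00
Total = $4,252.12 + $7,441.00 = $11,693.12

$11,693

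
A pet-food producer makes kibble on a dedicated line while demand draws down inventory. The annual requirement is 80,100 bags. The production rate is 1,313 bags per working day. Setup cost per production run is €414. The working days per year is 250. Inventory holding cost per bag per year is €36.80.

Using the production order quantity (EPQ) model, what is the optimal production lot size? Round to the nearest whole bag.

1,544 bags

d = 80,100/250 = 320.4000 bags/day;  effective holding cost H(1 − d/p) = 36.8·(1 − 320.4000/1313) = 27.82002
Q* = √(2DS / H_eff) = √(2·80,100·414 / 27.82002) ≈ 1,544.02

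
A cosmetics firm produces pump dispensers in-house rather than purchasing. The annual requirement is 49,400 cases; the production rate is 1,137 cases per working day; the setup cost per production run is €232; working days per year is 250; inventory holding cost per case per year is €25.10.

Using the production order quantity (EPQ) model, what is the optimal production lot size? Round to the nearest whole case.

Daily demand d = 49,400/250 = 197.600; p = 1137; 1 − d/p = 0.82621
EPQ = √(2DS / (H(1 − d/p)))
    = √(2 × 49,400 × 232 / (25.1 × 0.82621)) ≈ 1,051.33

1,051 cases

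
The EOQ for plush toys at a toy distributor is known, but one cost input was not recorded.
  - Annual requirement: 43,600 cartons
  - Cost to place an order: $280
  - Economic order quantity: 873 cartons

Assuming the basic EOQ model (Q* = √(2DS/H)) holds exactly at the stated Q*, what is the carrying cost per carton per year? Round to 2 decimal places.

From Q* = √(2DS/H) ⇒ Q*² = 2DS/H.
H = 2DS / Q² = 2 × 43,600 × 280 / 873² = 32.0366

$32.04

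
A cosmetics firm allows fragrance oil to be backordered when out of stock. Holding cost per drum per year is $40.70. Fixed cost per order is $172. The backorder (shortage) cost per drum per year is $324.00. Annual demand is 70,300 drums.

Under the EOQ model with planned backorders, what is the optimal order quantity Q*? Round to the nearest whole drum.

818 drums

Q* = √(2DS/H) · √((H + b)/b)
   = √(2 × 70,300 × 172 / 40.7) · √((40.7 + 324) / 324)
   = 770.832 × 1.0610 ≈ 817.81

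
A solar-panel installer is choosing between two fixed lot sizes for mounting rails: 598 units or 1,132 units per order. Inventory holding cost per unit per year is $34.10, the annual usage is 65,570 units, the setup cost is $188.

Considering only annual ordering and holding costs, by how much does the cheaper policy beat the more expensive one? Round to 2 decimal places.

$619.56

For each Q, cost = (D/Q)·S + (Q/2)·H.
TC(598) = (65,570/598)×188 + (598/2)×34.1 = $30,809.88
TC(1,132) = (65,570/1,132)×188 + (1,132/2)×34.1 = $30,190.32
Cheaper: Q = 1,132.  Difference = $619.56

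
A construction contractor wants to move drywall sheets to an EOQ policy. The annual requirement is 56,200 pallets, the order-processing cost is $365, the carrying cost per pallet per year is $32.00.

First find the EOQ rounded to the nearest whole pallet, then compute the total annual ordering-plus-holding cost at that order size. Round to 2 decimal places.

Optimal lot size Q* = (2 × 56,200 × $365 / $32)^½ ≈ 1,132.28 → Q = 1,132 pallets
Annual ordering cost = (D/Q)·S = (56,200/1,132) × 365 = $18,121.02
Annual holding cost  = (Q/2)·H = (1,132/2) × 32 = $18,112.00
Total = $18,121.02 + $18,112.00 = $36,233.02

$36,233.02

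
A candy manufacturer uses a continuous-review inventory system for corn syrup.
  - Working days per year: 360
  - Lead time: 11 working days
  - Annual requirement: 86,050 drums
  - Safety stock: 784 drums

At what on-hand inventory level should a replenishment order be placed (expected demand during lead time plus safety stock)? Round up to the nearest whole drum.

Daily demand d = 86,050 / 360 = 239.028 drums/day
Demand during lead time = 239.028 × 11 = 2,629.31
Reorder point = 2,629.31 + 784 = 3,413.31 → round up

3,414 drums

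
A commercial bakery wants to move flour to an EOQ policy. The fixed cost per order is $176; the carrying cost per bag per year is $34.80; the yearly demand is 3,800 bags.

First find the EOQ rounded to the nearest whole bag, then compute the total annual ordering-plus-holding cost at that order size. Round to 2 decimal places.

EOQ = √(2DS/H) = √(2 × 3,800 × 176 / 34.8)
    = √(38,436.78) ≈ 196.05 → Q = 196 bags
Annual ordering cost = (D/Q)·S = (3,800/196) × 176 = $3,412.24
Annual holding cost  = (Q/2)·H = (196/2) × 34.8 = $3,410.40
Total = $3,412.24 + $3,410.40 = $6,822.64

$6,822.64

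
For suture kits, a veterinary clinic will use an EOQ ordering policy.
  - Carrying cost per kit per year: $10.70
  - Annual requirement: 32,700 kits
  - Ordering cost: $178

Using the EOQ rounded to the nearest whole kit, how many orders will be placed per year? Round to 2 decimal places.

31.35 orders per year

Q* = √(2·D·S / H) = √(2·32,700·178 / 10.7) = √1,087,962.6 ≈ 1,043.05 → Q = 1,043
N = D/Q = 32,700/1,043 ≈ 31.352 orders/yr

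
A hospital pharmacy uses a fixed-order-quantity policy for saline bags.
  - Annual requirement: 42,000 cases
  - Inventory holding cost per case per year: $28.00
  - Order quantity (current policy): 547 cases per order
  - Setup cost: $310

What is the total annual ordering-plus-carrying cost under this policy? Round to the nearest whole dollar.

Ordering: D/Q × S = 42,000/547 × $310 = $23,802.56
Holding:  Q/2 × H = 547/2 × $28 = $7,658.00
Total = $23,802.56 + $7,658.00 = $31,460.56

$31,461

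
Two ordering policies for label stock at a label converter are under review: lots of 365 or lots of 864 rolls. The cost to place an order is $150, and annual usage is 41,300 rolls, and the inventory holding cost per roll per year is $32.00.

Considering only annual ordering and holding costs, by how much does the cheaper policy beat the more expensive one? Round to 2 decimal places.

TC(Q) = (D/Q)S + (Q/2)H
TC(365) = (41,300/365)×150 + (365/2)×32 = $22,812.60
TC(864) = (41,300/864)×150 + (864/2)×32 = $20,994.14
|ΔTC| = |$22,812.60 − $20,994.14| = $1,818.46

$1,818.46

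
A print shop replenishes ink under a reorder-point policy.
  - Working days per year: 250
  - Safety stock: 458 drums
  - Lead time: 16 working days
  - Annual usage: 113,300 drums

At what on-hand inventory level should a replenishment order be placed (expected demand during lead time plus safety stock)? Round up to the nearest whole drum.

Daily demand d = 113,300 / 250 = 453.200 drums/day
Demand during lead time = 453.200 × 16 = 7,251.20
Reorder point = 7,251.20 + 458 = 7,709.20 → round up

7,710 drums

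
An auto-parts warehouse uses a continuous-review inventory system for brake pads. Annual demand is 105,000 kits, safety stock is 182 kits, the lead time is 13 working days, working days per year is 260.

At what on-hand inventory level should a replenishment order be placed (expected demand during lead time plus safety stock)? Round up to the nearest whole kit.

5,432 kits

Daily demand d = 105,000 / 260 = 403.846 kits/day
Demand during lead time = 403.846 × 13 = 5,250.00
Reorder point = 5,250.00 + 182 = 5,432.00 → round up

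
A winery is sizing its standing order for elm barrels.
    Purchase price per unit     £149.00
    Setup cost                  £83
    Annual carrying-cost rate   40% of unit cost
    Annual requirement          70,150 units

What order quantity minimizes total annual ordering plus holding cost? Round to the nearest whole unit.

442 units

Carrying cost H = £149 × 40% = £59.6000/unit/yr
EOQ = √(2DS/H) = √(2 × 70,150 × 83 / 59.6)
    = √(195,384.23) ≈ 442.02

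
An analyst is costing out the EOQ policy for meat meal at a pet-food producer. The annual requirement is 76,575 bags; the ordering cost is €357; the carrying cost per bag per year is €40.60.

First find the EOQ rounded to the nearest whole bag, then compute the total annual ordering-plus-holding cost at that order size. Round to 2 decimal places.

Optimal lot size Q* = (2 × 76,575 × €357 / €40.6)^½ ≈ 1,160.46 → Q = 1,160 bags
Annual ordering cost = (D/Q)·S = (76,575/1,160) × 357 = €23,566.62
Annual holding cost  = (Q/2)·H = (1,160/2) × 40.6 = €23,548.00
Total = €23,566.62 + €23,548.00 = €47,114.62

€47,114.62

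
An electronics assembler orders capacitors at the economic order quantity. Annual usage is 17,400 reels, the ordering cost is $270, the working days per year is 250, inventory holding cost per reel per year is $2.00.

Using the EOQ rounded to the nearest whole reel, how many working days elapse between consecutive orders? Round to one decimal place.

EOQ = √(2DS/H) = √(2 × 17,400 × 270 / 2)
    = √(4,698,000.00) ≈ 2,167.49 → Q = 2,167 reels
T = Q/D × 250 days = 2,167/17,400 × 250 = 31.135 days

31.1 days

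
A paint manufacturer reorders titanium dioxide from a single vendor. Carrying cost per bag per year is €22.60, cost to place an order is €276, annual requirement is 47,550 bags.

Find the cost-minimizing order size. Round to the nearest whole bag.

EOQ = √(2DS/H) = √(2 × 47,550 × 276 / 22.6)
    = √(1,161,398.23) ≈ 1,077.68

1,078 bags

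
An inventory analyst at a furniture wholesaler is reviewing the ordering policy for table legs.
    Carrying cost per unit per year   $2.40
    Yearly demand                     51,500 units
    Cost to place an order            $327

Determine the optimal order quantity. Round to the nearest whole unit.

EOQ = √(2DS/H) = √(2 × 51,500 × 327 / 2.4)
    = √(14,033,750.00) ≈ 3,746.16

3,746 units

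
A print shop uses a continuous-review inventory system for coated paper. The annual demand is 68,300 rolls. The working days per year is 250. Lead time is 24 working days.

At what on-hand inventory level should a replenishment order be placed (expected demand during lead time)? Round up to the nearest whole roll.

6,557 rolls

Daily demand d = 68,300 / 250 = 273.200 rolls/day
Demand during lead time = 273.200 × 24 = 6,556.80
Reorder point = 6,556.80 → round up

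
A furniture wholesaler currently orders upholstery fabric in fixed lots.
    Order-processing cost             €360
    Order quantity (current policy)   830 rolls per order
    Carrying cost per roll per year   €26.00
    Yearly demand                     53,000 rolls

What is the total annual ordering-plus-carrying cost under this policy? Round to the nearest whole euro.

Annual ordering cost = (D/Q)·S = (53,000/830) × 360 = €22,987.95
Annual holding cost  = (Q/2)·H = (830/2) × 26 = €10,790.00
Total = €22,987.95 + €10,790.00 = €33,777.95

€33,778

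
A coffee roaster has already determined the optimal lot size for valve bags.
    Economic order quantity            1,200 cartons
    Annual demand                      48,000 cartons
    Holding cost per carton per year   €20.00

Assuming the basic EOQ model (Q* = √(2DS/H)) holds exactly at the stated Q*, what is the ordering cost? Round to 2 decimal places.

Since Q* = (2DS/H)^½, squaring gives Q*²·H = 2DS.
S = Q²H / (2D) = 1,200² × 20 / (2 × 48,000) = 300.0000

€300.00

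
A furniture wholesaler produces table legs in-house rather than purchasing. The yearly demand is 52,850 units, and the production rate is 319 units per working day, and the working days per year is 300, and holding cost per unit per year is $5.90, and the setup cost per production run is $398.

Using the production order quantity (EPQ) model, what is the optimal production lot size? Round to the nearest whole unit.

Daily demand d = 52,850/300 = 176.167; p = 319; 1 − d/p = 0.44775
EPQ = √(2DS / (H(1 − d/p)))
    = √(2 × 52,850 × 398 / (5.9 × 0.44775)) ≈ 3,990.56

3,991 units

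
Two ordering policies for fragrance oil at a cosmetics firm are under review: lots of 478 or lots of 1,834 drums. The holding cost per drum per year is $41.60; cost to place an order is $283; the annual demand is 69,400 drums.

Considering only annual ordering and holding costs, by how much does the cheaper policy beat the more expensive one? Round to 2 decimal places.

TC(Q) = (D/Q)S + (Q/2)H
TC(478) = (69,400/478)×283 + (478/2)×41.6 = $51,030.68
TC(1,834) = (69,400/1,834)×283 + (1,834/2)×41.6 = $48,856.14
|ΔTC| = |$51,030.68 − $48,856.14| = $2,174.54

$2,174.54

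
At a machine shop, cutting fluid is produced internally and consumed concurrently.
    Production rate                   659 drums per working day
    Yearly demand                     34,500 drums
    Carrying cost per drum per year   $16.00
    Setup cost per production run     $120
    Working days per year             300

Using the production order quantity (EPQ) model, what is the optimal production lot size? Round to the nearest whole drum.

d = 34,500/300 = 115.0000 drums/day;  effective holding cost H(1 − d/p) = 16·(1 − 115.0000/659) = 13.20789
Q* = √(2DS / H_eff) = √(2·34,500·120 / 13.20789) ≈ 791.77

792 drums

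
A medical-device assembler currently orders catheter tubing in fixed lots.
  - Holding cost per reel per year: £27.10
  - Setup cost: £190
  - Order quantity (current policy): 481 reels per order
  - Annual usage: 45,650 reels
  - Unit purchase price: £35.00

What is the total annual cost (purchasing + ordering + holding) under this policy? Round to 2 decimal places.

£1,622,299.77

Orders/yr = 45,650/481 = 94.906; ordering cost = 94.906 × £190 = £18,032.22
Average inventory = 481/2 = 240.5; holding cost = 240.5 × £27.1 = £6,517.55
Purchase cost = D·C = 45,650 × 35 = £1,597,750.00
Total = £18,032.22 + £6,517.55 + £1,597,750.00 = £1,622,299.77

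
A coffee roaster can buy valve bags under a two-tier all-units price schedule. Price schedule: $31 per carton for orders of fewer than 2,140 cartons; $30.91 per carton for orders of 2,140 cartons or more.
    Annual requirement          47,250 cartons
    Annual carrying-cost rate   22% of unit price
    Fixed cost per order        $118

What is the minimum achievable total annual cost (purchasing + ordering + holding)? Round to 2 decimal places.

H₁ = 22%×$31 = $6.8200;  H₂ = 22%×$30.91 = $6.8002
EOQ₁ = √(2×47,250×118/6.8200) = 1,278.69  (< 2,140, feasible at tier 1)
EOQ₂ = √(2×47,250×118/6.8002) = 1,280.55  (< 2,140 → use Q = 2,140 at tier-2 price)
TC(tier 1 (EOQ₁), Q≈1,278.7) = $1,473,470.65
TC(tier 2, Q≈2,140.0) = $1,470,379.09
Minimum at tier 2: $1,470,379.09

$1,470,379.09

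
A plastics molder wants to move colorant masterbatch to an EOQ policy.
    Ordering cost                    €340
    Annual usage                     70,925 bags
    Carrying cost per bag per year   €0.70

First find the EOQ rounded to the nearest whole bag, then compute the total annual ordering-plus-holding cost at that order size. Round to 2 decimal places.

€5,810.36

2DS/H = 2·70,925·340/0.7 = 68,898,571.43
EOQ = √68,898,571.43 ≈ 8,300.52 → Q = 8,301 bags
Orders/yr = 70,925/8,301 = 8.544; ordering cost = 8.544 × €340 = €2,905.01
Average inventory = 8,301/2 = 4150.5; holding cost = 4150.5 × €0.7 = €2,905.35
Total = €2,905.01 + €2,905.35 = €5,810.36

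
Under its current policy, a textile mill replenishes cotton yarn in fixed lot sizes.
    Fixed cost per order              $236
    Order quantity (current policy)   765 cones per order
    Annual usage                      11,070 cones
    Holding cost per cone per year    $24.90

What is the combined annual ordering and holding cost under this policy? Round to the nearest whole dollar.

Annual ordering cost = (D/Q)·S = (11,070/765) × 236 = $3,415.06
Annual holding cost  = (Q/2)·H = (765/2) × 24.9 = $9,524.25
Total = $3,415.06 + $9,524.25 = $12,939.31

$12,939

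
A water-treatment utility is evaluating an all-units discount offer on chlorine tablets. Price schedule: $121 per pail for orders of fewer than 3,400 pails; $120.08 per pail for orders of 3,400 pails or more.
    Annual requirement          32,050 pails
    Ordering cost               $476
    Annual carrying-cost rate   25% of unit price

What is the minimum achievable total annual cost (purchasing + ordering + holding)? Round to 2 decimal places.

H₁ = 25%×$121 = $30.2500;  H₂ = 25%×$120.08 = $30.0200
EOQ₁ = √(2×32,050×476/30.2500) = 1,004.31  (< 3,400, feasible at tier 1)
EOQ₂ = √(2×32,050×476/30.0200) = 1,008.15  (< 3,400 → use Q = 3,400 at tier-2 price)
TC(tier 1 (EOQ₁), Q≈1,004.3) = $3,908,430.52
TC(tier 2, Q≈3,400.0) = $3,904,085.00
Minimum at tier 2: $3,904,085.00

$3,904,085.00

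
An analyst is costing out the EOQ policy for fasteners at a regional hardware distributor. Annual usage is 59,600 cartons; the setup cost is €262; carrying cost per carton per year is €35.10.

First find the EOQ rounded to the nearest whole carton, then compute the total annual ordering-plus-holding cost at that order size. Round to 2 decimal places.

€33,108.72

Optimal lot size Q* = (2 × 59,600 × €262 / €35.1)^½ ≈ 943.27 → Q = 943 cartons
Ordering: D/Q × S = 59,600/943 × €262 = €16,559.07
Holding:  Q/2 × H = 943/2 × €35.1 = €16,549.65
Total = €16,559.07 + €16,549.65 = €33,108.72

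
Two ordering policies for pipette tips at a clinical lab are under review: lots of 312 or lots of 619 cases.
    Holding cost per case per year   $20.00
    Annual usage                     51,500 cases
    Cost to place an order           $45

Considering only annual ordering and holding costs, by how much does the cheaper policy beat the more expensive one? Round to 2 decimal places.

$613.94

Annual cost at Q: ordering D·S/Q plus holding Q·H/2.
TC(312) = (51,500/312)×45 + (312/2)×20 = $10,547.88
TC(619) = (51,500/619)×45 + (619/2)×20 = $9,933.94
Lots of 619 are cheaper by $613.94.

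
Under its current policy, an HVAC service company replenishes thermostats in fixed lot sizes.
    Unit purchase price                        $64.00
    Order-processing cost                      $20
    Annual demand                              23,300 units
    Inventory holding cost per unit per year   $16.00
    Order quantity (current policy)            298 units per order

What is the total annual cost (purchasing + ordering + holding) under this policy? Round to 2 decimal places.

Orders/yr = 23,300/298 = 78.188; ordering cost = 78.188 × $20 = $1,563.76
Average inventory = 298/2 = 149; holding cost = 149 × $16 = $2,384.00
Purchase cost = D·C = 23,300 × 64 = $1,491,200.00
Total = $1,563.76 + $2,384.00 + $1,491,200.00 = $1,495,147.76

$1,495,147.76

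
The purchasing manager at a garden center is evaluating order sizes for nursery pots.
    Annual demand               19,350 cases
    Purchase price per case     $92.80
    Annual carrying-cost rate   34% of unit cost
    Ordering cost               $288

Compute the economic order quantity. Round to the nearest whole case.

Carrying cost H = $92.8 × 34% = $31.5520/case/yr
Q* = √(2·D·S / H) = √(2·19,350·288 / 31.552) = √353,245.4 ≈ 594.34

594 cases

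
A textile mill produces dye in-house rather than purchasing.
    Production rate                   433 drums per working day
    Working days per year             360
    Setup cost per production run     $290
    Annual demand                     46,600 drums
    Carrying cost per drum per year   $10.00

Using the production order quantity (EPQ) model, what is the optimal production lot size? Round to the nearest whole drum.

1,964 drums

Daily demand d = 46,600/360 = 129.444; p = 433; 1 − d/p = 0.70105
EPQ = √(2DS / (H(1 − d/p)))
    = √(2 × 46,600 × 290 / (10 × 0.70105)) ≈ 1,963.50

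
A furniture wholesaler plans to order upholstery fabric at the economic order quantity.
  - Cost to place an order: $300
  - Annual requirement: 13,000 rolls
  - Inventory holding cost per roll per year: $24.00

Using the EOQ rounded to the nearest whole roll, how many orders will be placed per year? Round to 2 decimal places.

2DS/H = 2·13,000·300/24 = 325,000.00
EOQ = √325,000.00 ≈ 570.09 → Q = 570
N = D/Q = 13,000/570 ≈ 22.807 orders/yr

22.81 orders per year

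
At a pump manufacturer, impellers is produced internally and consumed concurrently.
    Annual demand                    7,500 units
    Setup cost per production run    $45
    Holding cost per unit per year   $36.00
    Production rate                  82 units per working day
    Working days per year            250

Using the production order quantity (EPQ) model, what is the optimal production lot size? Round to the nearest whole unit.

172 units

Daily demand d = 7,500/250 = 30.000; p = 82; 1 − d/p = 0.63415
EPQ = √(2DS / (H(1 − d/p)))
    = √(2 × 7,500 × 45 / (36 × 0.63415)) ≈ 171.95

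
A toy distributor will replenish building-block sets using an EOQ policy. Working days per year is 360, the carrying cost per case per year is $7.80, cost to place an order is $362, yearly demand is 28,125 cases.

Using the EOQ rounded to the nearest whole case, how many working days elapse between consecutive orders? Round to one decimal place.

EOQ = √(2DS/H) = √(2 × 28,125 × 362 / 7.8)
    = √(2,610,576.92) ≈ 1,615.73 → Q = 1,616 cases
T = Q/D × 360 days = 1,616/28,125 × 360 = 20.685 days

20.7 days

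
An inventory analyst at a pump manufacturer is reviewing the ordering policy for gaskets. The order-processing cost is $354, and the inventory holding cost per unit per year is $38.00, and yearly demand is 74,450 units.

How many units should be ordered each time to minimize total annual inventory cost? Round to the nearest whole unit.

Q* = √(2·D·S / H) = √(2·74,450·354 / 38) = √1,387,121.1 ≈ 1,177.76

1,178 units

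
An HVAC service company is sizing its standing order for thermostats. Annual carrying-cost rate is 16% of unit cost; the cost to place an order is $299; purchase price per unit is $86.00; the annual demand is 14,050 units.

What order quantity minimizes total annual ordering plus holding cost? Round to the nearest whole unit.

781 units

Holding cost per unit per year: H = 16% × $86 = $13.7600
EOQ = √(2DS/H) = √(2 × 14,050 × 299 / 13.76)
    = √(610,603.20) ≈ 781.41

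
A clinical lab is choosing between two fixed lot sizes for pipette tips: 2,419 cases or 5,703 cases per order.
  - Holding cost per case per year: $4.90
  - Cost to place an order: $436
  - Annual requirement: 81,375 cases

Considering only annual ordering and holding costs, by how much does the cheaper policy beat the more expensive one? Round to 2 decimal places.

$400.01

For each Q, cost = (D/Q)·S + (Q/2)·H.
TC(2,419) = (81,375/2,419)×436 + (2,419/2)×4.9 = $20,593.56
TC(5,703) = (81,375/5,703)×436 + (5,703/2)×4.9 = $20,193.55
Lots of 5,703 are cheaper by $400.01.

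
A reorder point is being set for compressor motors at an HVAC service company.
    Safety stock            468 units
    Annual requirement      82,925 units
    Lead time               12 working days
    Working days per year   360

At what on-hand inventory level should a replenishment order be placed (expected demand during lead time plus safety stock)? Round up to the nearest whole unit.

Daily demand d = 82,925 / 360 = 230.347 units/day
Demand during lead time = 230.347 × 12 = 2,764.17
Reorder point = 2,764.17 + 468 = 3,232.17 → round up

3,233 units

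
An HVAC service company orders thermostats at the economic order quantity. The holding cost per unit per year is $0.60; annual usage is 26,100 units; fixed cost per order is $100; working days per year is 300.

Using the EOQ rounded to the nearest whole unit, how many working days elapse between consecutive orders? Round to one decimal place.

2DS/H = 2·26,100·100/0.6 = 8,700,000.00
EOQ = √8,700,000.00 ≈ 2,949.58 → Q = 2,950 units
T = Q/D × 300 days = 2,950/26,100 × 300 = 33.908 days

33.9 days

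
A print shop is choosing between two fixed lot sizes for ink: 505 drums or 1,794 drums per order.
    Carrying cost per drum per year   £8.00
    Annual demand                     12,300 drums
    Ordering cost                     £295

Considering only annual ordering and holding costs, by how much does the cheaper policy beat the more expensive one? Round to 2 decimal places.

£6.57

TC(Q) = (D/Q)S + (Q/2)H
TC(505) = (12,300/505)×295 + (505/2)×8 = £9,205.15
TC(1,794) = (12,300/1,794)×295 + (1,794/2)×8 = £9,198.58
Cheaper: Q = 1,794.  Difference = £6.57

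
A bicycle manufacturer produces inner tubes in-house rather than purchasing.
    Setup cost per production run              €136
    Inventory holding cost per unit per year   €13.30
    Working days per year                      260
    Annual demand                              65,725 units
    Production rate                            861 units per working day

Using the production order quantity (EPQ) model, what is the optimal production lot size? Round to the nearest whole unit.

1,379 units

Daily demand d = 65,725/260 = 252.788; p = 861; 1 − d/p = 0.70640
EPQ = √(2DS / (H(1 − d/p)))
    = √(2 × 65,725 × 136 / (13.3 × 0.70640)) ≈ 1,379.43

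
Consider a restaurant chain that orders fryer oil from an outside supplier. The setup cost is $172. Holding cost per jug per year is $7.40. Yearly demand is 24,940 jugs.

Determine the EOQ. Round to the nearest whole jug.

1,077 jugs

2DS/H = 2·24,940·172/7.4 = 1,159,372.97
EOQ = √1,159,372.97 ≈ 1,076.74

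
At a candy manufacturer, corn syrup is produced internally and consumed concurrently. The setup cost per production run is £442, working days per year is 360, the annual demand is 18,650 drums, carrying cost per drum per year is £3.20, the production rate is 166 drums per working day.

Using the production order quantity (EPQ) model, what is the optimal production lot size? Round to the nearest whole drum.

2,737 drums

Daily demand d = 18,650/360 = 51.806; p = 166; 1 − d/p = 0.68792
EPQ = √(2DS / (H(1 − d/p)))
    = √(2 × 18,650 × 442 / (3.2 × 0.68792)) ≈ 2,736.67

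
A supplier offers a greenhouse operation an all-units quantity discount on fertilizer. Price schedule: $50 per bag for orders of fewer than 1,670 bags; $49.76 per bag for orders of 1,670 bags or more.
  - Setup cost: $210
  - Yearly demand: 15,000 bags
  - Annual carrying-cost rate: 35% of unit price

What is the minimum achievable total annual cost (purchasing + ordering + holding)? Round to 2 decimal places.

H₁ = 35%×$50 = $17.5000;  H₂ = 35%×$49.76 = $17.4160
EOQ₁ = √(2×15,000×210/17.5000) = 600.00  (< 1,670, feasible at tier 1)
EOQ₂ = √(2×15,000×210/17.4160) = 601.45  (< 1,670 → use Q = 1,670 at tier-2 price)
TC(tier 1 (EOQ₁), Q≈600.0) = $760,500.00
TC(tier 2, Q≈1,670.0) = $762,828.59
Minimum at tier 1 (EOQ₁): $760,500.00

$760,500.00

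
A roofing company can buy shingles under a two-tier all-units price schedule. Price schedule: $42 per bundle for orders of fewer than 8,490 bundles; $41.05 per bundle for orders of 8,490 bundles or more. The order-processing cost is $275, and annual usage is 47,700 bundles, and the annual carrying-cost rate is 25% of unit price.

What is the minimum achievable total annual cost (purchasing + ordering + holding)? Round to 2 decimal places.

H₁ = 25%×$42 = $10.5000;  H₂ = 25%×$41.05 = $10.2625
EOQ₁ = √(2×47,700×275/10.5000) = 1,580.69  (< 8,490, feasible at tier 1)
EOQ₂ = √(2×47,700×275/10.2625) = 1,598.87  (< 8,490 → use Q = 8,490 at tier-2 price)
TC(tier 1 (EOQ₁), Q≈1,580.7) = $2,019,997.21
TC(tier 2, Q≈8,490.0) = $2,003,194.37
Minimum at tier 2: $2,003,194.37

$2,003,194.37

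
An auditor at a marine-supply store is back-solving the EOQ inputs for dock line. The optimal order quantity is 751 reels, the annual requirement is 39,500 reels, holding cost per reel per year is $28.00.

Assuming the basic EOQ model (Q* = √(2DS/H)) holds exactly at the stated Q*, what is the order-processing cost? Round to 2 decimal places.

EOQ relation: Q² = 2DS/H, so rearrange for the unknown.
S = Q²H / (2D) = 751² × 28 / (2 × 39,500) = 199.8991

$199.90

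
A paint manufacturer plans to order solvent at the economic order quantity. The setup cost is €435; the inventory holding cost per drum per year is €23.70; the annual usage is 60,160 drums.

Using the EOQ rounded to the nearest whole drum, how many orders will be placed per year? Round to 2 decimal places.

Optimal lot size Q* = (2 × 60,160 × €435 / €23.7)^½ ≈ 1,486.07 → Q = 1,486
Orders per year = D/Q = 60,160 / 1,486 = 40.485

40.48 orders per year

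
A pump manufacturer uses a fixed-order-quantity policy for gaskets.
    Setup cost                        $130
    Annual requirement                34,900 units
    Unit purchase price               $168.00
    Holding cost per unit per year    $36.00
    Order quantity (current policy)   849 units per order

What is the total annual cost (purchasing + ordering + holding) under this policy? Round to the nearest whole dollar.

$5,883,826

Ordering: D/Q × S = 34,900/849 × $130 = $5,343.93
Holding:  Q/2 × H = 849/2 × $36 = $15,282.00
Purchase cost = D·C = 34,900 × 168 = $5,863,200.00
Total = $5,343.93 + $15,282.00 + $5,863,200.00 = $5,883,825.93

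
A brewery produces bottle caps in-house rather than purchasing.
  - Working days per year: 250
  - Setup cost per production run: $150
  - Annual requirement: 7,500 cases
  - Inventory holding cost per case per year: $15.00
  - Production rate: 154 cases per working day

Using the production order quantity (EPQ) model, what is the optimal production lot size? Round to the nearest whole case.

432 cases

Daily demand d = 7,500/250 = 30.000; p = 154; 1 − d/p = 0.80519
EPQ = √(2DS / (H(1 − d/p)))
    = √(2 × 7,500 × 150 / (15 × 0.80519)) ≈ 431.61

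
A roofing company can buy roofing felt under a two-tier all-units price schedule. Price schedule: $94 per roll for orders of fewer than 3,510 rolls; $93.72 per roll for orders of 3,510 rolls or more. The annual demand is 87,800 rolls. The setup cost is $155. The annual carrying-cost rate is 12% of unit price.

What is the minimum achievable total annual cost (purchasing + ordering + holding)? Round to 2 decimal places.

$8,252,230.64

H₁ = 12%×$94 = $11.2800;  H₂ = 12%×$93.72 = $11.2464
EOQ₁ = √(2×87,800×155/11.2800) = 1,553.37  (< 3,510, feasible at tier 1)
EOQ₂ = √(2×87,800×155/11.2464) = 1,555.68  (< 3,510 → use Q = 3,510 at tier-2 price)
TC(tier 1 (EOQ₁), Q≈1,553.4) = $8,270,721.96
TC(tier 2, Q≈3,510.0) = $8,252,230.64
Minimum at tier 2: $8,252,230.64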